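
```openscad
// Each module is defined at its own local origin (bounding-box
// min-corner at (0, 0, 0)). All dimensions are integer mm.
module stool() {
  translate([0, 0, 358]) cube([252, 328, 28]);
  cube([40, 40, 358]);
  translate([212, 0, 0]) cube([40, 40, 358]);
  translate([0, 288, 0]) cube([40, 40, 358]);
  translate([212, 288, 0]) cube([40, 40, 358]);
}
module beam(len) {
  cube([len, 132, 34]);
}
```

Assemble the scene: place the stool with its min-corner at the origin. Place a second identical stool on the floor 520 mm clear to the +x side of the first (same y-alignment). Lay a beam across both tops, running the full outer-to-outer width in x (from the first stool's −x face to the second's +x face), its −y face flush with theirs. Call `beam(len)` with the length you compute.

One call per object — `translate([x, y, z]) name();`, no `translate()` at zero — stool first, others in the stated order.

stool();
translate([772, 0, 0]) stool();
translate([0, 0, 386]) beam(1024);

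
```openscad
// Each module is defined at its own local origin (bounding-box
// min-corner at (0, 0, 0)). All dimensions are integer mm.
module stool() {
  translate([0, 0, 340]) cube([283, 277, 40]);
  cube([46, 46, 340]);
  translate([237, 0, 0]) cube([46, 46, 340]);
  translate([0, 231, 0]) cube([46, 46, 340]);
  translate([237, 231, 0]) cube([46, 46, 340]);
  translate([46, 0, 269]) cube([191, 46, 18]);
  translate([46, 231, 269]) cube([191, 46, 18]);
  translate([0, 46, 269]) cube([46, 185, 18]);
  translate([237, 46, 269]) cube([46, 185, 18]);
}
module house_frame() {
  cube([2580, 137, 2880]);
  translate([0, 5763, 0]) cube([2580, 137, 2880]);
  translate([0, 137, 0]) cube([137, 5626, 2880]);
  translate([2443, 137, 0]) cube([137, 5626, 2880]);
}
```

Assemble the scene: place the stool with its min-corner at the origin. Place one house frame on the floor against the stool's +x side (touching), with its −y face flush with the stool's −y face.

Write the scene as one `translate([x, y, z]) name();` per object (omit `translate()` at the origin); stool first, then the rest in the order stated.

stool();
translate([283, 0, 0]) house_frame();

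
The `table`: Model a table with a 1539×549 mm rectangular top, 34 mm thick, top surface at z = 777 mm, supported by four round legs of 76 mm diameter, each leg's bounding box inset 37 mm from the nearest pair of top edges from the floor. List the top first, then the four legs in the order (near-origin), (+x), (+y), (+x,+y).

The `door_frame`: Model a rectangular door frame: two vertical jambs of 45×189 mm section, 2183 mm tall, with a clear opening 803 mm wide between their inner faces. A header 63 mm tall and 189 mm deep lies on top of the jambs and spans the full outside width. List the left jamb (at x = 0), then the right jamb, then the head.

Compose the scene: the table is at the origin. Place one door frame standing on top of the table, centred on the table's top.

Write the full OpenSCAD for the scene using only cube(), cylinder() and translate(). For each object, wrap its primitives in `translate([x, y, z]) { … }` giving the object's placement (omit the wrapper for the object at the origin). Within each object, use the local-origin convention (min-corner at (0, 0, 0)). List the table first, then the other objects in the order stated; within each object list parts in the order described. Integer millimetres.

translate([0, 0, 743]) cube([1539, 549, 34]);
translate([75, 75, 0]) cylinder(h = 743, r = 38);
translate([1464, 75, 0]) cylinder(h = 743, r = 38);
translate([75, 474, 0]) cylinder(h = 743, r = 38);
translate([1464, 474, 0]) cylinder(h = 743, r = 38);
translate([323, 180, 777]) {
  cube([45, 189, 2183]);
  translate([848, 0, 0]) cube([45, 189, 2183]);
  translate([0, 0, 2183]) cube([893, 189, 63]);
}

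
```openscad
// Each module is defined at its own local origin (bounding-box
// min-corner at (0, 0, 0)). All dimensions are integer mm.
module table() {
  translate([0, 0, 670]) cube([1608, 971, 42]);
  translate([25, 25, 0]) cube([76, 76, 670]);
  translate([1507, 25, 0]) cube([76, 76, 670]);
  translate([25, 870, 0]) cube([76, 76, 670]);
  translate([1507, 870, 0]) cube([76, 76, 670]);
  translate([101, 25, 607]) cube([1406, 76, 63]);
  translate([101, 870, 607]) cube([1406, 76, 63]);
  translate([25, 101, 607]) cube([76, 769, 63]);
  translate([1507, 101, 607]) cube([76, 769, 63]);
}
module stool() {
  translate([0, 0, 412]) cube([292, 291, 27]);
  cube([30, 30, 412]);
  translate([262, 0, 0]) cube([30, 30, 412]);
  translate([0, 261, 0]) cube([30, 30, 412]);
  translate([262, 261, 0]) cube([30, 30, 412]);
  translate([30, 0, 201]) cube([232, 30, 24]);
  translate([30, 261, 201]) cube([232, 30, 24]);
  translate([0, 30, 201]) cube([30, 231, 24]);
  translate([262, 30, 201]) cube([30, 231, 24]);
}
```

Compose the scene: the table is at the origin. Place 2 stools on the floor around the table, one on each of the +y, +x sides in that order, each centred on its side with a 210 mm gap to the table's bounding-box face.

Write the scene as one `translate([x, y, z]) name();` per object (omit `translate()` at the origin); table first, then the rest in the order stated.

table();
translate([658, 1181, 0]) stool();
translate([1818, 340, 0]) stool();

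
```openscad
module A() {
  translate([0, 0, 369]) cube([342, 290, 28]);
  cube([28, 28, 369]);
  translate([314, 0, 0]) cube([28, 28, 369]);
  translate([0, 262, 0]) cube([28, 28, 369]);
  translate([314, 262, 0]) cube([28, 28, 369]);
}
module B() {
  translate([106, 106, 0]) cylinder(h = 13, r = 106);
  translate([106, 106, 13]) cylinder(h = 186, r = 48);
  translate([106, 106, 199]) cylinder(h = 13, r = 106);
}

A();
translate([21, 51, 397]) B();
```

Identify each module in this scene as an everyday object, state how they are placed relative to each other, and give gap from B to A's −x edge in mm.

A is a stool. B is a spool. The spool is on top of the stool. The gap from the spool to the stool's −x edge is 21 mm.

The spool's min-x is at 21; the stool's min-x is 0; gap = 21 mm.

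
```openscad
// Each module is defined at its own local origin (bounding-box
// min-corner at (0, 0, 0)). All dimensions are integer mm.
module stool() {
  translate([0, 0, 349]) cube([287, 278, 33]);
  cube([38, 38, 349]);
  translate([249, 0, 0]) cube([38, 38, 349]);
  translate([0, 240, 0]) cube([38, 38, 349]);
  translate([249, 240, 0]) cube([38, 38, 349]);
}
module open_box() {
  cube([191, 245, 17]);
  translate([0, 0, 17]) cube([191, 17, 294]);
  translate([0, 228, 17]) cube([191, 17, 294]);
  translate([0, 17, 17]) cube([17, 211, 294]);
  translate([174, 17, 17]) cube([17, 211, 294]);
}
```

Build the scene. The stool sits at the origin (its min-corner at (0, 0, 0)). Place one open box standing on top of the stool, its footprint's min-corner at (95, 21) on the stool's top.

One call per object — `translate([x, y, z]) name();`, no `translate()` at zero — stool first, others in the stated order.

stool();
translate([95, 21, 382]) open_box();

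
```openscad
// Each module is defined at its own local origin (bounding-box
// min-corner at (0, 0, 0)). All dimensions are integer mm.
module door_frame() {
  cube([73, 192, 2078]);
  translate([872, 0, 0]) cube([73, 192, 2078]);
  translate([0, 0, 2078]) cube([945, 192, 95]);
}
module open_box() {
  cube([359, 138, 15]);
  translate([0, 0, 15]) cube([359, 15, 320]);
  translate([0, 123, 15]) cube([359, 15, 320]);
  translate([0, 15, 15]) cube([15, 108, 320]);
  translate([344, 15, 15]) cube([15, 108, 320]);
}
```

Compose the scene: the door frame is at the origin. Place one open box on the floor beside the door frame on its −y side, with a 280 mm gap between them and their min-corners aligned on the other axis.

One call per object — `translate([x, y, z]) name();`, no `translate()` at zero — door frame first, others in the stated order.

door_frame();
translate([0, -418, 0]) open_box();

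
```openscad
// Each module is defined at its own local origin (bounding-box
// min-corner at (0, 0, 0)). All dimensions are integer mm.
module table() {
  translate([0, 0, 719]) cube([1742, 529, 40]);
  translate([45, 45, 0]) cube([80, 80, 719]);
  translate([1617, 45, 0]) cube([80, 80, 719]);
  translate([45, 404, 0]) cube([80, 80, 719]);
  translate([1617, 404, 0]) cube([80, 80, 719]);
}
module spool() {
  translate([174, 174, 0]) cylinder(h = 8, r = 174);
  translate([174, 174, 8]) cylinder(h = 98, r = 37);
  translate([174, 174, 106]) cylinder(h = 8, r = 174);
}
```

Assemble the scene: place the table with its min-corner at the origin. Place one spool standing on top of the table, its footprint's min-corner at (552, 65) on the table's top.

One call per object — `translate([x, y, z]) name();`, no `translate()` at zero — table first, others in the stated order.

table();
translate([552, 65, 759]) spool();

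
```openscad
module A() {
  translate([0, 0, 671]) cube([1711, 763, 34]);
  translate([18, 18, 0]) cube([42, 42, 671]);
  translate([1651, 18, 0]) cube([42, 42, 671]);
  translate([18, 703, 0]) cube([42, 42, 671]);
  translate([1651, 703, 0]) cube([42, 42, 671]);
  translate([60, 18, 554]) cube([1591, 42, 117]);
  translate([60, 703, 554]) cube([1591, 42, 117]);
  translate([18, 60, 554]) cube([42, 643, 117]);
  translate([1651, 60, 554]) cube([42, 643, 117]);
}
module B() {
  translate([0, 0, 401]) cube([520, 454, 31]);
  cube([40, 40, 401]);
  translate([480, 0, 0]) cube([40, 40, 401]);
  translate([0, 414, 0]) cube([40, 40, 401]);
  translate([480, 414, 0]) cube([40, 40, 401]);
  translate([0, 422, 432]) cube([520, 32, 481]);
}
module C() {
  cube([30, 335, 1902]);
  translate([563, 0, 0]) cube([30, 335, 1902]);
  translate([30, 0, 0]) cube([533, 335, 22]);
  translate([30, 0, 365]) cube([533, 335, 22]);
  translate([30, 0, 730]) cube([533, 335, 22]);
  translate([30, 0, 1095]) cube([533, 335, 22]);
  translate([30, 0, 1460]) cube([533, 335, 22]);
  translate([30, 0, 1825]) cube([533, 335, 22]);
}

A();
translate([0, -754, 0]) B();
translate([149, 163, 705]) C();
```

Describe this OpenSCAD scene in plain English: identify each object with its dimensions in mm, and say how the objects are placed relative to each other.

A is a table with a 1711×763 mm rectangular top, 34 mm thick, top surface at z = 705 mm, supported by four 42×42 mm square legs, each inset 18 mm from the nearest pair of top edges, running from the floor. Four apron rails, 42 mm thick and 117 mm tall, run between adjacent legs with their top edges flush with the underside of the top and their outer faces flush with the legs' outer faces.

B is a chair: 520×454 mm seat, 31 mm thick, top at z = 432 mm, on four 40 mm square corner legs flush with the seat edges. A 32 mm thick backrest slab spans the full seat width, extending 481 mm above the seat top, its back face flush with the seat's +y edge.

C is an open bookshelf. Two side panels, each 30 mm thick, 335 mm deep and 1902 mm tall, stand 593 mm apart (outside-to-outside). Between them sit 6 shelves, each 22 mm thick and 335 mm deep, spanning the full gap between the sides. The bottom shelf rests on the floor (its underside at z = 0) and the clear gap between one shelf's top and the next shelf's underside is 343 mm.

The chair is on the floor beside the table on its −y side. The bookshelf is on top of the table.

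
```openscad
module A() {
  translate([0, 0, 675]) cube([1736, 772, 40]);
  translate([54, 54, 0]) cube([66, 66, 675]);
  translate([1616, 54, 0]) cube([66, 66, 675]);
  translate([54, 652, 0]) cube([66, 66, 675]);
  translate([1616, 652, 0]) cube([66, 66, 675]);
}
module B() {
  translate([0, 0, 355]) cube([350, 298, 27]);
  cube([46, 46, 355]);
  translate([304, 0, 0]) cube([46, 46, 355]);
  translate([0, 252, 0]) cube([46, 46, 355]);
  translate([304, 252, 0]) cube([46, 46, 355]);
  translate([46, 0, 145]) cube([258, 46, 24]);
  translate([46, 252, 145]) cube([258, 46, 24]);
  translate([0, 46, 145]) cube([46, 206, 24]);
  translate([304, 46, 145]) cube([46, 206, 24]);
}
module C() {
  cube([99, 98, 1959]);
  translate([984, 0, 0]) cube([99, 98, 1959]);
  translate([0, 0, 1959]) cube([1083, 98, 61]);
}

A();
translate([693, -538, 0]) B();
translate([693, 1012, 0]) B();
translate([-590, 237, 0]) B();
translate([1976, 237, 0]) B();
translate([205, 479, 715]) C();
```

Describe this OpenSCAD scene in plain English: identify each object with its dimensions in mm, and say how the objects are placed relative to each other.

A is a rectangular dining table. The top is 1736×772×40 mm with its upper surface at z = 715 mm. It stands on four 66×66 mm square legs, each inset 54 mm from the nearest pair of top edges, running from the floor to the underside of the top.

B is a four-legged stool. The seat is a 350×298×27 mm slab whose top surface is at z = 382 mm; four square legs, each 46×46 mm in cross-section, run from the floor (z = 0) to the underside of the seat, each flush with a corner of the seat. Four stretchers, 46 mm wide and 24 mm tall, connect adjacent legs with their undersides at z = 145 mm, each running between the inner faces of the legs it joins and aligned with the legs' outer faces on the other axis.

C is a door frame. The clear opening is 885 mm wide and 1959 mm high. Two 99 mm wide jambs, 98 mm deep, stand either side of the opening from the floor to the top of the opening. A 61 mm thick head sits across the top of both jambs, spanning the full outside width of the frame.

Four stools sit around the table at the −y, +y, −x, +x sides. The door frame is on top of the table.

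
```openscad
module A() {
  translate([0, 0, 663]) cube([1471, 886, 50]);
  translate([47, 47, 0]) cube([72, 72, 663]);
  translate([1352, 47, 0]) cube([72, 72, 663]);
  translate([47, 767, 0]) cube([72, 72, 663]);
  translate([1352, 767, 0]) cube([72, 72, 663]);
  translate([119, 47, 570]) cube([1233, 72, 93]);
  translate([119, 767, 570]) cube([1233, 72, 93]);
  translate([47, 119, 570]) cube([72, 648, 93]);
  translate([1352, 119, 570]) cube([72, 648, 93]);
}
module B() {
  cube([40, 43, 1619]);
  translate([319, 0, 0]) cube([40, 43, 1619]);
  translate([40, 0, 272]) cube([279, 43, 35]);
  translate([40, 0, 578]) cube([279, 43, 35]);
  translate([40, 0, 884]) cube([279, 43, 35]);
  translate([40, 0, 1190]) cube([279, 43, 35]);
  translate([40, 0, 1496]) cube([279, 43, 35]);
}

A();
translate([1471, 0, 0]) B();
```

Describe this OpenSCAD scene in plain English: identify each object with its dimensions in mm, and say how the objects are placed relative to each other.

A is a table with a 1471×886 mm rectangular top, 50 mm thick, top surface at z = 713 mm, supported by four 72×72 mm square legs, each inset 47 mm from the nearest pair of top edges, running from the floor. Four apron rails, 72 mm thick and 93 mm tall, run between adjacent legs with their top edges flush with the underside of the top and their outer faces flush with the legs' outer faces.

B is a wooden ladder with two side rails of 40×43 mm section and 1619 mm height, set 359 mm apart overall. Between them run 5 rectangular rungs (43 mm deep, 35 mm thick), front faces flush with the rails' −y face. The bottom of the first rung is 272 mm above the floor and each subsequent rung is 306 mm higher than the one below.

The ladder is against the table's +x side, with their −y faces flush.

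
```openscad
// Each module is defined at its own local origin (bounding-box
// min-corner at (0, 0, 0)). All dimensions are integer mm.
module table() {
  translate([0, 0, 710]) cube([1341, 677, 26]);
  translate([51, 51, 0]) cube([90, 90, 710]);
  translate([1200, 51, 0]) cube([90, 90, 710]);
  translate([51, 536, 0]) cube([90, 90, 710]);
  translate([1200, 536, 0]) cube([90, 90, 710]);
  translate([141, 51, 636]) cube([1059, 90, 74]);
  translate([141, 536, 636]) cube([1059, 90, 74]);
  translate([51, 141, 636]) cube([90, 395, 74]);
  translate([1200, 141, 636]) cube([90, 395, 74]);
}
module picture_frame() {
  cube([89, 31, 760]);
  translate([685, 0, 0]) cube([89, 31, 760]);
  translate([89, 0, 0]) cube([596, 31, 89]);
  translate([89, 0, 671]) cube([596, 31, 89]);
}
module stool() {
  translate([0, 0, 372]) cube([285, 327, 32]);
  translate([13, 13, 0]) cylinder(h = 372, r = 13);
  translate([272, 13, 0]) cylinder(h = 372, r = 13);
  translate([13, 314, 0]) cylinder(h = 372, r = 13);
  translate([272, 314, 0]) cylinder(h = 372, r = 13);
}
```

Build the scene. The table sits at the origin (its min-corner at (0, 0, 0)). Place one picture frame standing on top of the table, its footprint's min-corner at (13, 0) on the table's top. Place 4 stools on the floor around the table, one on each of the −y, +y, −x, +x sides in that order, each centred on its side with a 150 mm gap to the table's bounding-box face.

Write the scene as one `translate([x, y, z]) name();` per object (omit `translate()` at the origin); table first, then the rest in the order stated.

table();
translate([13, 0, 736]) picture_frame();
translate([528, -477, 0]) stool();
translate([528, 827, 0]) stool();
translate([-435, 175, 0]) stool();
translate([1491, 175, 0]) stool();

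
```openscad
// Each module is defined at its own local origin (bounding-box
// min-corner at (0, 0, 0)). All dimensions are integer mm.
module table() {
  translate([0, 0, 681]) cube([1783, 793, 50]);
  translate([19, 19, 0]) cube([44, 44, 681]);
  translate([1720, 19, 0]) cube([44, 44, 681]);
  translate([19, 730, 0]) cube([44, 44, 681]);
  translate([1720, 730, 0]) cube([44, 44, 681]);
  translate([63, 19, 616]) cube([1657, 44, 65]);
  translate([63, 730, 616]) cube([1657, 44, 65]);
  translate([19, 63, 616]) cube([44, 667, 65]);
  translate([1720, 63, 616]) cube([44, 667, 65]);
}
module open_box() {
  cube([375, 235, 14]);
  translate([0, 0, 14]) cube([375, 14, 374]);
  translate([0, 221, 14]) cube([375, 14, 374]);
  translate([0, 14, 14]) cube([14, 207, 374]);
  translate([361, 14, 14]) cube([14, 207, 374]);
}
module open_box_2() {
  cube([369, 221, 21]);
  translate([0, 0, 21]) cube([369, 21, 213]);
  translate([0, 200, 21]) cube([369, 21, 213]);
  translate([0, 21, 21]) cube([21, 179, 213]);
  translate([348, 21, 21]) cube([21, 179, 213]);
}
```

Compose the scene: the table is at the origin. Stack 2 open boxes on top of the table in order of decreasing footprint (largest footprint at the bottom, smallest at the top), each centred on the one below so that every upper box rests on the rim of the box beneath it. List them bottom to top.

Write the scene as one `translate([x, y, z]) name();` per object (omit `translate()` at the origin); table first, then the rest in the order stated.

table();
translate([704, 279, 731]) open_box();
translate([707, 286, 1119]) open_box_2();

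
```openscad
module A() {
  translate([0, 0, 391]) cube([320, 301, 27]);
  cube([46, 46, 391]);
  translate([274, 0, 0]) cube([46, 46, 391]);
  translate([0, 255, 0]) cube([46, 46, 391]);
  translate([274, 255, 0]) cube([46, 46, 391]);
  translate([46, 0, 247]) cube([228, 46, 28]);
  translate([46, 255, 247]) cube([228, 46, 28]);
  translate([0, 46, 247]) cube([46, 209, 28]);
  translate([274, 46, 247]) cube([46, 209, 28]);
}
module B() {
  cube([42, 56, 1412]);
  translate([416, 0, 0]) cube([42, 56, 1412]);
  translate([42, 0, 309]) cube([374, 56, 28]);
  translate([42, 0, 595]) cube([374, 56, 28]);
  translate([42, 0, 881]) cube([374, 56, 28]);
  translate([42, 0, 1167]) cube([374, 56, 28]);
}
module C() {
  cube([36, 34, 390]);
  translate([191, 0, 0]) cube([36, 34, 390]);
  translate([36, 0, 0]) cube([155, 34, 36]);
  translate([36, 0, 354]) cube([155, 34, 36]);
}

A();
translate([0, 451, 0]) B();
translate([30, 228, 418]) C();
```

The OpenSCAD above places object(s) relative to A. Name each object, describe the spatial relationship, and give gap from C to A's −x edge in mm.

The picture frame's min-x is at 30; the stool's min-x is 0; gap = 30 mm.

A is a stool. B is a ladder. C is a picture frame. The ladder is on the floor beside the stool on its +y side. The picture frame is on top of the stool. The gap from the picture frame to the stool's −x edge is 30 mm.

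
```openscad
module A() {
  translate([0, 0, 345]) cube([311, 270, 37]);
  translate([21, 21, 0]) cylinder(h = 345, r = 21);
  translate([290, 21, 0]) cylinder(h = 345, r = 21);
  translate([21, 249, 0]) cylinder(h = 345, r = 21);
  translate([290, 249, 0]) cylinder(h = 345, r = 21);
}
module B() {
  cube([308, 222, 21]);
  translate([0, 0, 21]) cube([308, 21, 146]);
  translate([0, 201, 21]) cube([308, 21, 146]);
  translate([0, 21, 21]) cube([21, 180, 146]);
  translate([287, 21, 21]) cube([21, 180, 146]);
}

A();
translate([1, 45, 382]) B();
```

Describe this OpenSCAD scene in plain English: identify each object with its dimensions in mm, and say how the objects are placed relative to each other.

A is a four-legged stool. The seat is a 311×270×37 mm slab whose top surface is at z = 382 mm; four round legs, each 42 mm in diameter, run from the floor (z = 0) to the underside of the seat, each leg's axis is inset half a diameter from the nearest pair of seat edges (so the leg's bounding box is flush with the corner).

B is an open storage box with external size 308×222×167 mm and wall thickness 21 mm (the base is also 21 mm thick). The base covers the whole footprint; the four walls stand on the base, with the y-facing walls full-width and the x-facing walls fitting between their inner faces.

The open box is on top of the stool.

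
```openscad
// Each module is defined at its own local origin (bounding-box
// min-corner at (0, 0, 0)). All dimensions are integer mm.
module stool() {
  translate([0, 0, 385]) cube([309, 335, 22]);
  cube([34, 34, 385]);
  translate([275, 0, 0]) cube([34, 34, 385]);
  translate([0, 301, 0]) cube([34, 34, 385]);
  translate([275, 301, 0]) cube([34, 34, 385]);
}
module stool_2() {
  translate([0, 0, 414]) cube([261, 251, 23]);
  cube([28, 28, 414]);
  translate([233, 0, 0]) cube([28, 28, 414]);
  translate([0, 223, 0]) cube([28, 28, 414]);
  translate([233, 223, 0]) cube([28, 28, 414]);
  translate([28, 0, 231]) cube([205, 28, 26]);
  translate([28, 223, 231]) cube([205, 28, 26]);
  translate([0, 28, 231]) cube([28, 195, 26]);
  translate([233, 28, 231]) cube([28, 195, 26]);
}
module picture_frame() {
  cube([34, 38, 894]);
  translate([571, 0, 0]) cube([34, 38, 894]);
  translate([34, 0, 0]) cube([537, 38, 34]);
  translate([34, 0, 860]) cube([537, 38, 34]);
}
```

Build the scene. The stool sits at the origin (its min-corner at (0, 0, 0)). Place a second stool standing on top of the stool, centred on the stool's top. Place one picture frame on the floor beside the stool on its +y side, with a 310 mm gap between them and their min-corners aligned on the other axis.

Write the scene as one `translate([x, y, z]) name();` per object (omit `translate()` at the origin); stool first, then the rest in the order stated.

stool();
translate([24, 42, 407]) stool_2();
translate([0, 645, 0]) picture_frame();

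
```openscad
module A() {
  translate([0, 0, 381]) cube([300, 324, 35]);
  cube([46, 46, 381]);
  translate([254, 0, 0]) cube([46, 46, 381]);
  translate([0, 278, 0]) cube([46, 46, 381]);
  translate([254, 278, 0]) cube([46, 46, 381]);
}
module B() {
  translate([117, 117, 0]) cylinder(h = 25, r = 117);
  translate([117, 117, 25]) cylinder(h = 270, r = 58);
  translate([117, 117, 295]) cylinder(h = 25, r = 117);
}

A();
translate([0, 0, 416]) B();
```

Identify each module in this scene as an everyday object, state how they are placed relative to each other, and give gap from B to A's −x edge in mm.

The spool's min-x is at 0; the stool's min-x is 0; gap = 0 mm.

A is a stool. B is a spool. The spool is on top of the stool. The gap from the spool to the stool's −x edge is 0 mm.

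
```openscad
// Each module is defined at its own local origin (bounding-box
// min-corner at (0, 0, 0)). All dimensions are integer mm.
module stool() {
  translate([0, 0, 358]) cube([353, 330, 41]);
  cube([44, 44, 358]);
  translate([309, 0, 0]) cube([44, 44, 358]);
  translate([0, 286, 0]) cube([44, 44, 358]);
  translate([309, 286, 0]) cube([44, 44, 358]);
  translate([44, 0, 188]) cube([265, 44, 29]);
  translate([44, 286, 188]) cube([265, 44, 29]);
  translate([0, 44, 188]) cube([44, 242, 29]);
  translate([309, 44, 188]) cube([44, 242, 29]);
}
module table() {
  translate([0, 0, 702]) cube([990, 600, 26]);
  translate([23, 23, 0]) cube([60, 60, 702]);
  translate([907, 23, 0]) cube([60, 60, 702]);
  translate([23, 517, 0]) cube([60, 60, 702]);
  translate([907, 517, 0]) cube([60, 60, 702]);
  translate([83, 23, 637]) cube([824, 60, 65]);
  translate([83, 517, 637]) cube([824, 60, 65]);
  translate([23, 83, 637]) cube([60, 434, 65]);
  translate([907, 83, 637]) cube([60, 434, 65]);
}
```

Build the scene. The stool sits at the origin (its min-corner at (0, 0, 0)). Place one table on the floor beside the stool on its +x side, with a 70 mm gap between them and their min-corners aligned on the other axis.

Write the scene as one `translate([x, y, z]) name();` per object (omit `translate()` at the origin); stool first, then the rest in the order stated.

stool();
translate([423, 0, 0]) table();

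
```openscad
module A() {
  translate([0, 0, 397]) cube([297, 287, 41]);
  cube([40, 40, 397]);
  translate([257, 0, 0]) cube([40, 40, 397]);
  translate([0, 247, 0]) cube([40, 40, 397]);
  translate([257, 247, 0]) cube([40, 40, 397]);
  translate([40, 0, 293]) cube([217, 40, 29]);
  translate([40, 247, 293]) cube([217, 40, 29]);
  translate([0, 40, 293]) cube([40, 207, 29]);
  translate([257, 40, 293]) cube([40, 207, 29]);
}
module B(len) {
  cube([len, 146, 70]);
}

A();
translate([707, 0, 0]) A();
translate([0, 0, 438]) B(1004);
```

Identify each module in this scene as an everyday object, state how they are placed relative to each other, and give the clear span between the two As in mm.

Second stool starts at x = 707; first ends at x = 297; clear span = 707 − 297 = 410 mm.

A is a stool. B is a beam. A beam spans the tops of two stools. The clear span between the two stools is 410 mm.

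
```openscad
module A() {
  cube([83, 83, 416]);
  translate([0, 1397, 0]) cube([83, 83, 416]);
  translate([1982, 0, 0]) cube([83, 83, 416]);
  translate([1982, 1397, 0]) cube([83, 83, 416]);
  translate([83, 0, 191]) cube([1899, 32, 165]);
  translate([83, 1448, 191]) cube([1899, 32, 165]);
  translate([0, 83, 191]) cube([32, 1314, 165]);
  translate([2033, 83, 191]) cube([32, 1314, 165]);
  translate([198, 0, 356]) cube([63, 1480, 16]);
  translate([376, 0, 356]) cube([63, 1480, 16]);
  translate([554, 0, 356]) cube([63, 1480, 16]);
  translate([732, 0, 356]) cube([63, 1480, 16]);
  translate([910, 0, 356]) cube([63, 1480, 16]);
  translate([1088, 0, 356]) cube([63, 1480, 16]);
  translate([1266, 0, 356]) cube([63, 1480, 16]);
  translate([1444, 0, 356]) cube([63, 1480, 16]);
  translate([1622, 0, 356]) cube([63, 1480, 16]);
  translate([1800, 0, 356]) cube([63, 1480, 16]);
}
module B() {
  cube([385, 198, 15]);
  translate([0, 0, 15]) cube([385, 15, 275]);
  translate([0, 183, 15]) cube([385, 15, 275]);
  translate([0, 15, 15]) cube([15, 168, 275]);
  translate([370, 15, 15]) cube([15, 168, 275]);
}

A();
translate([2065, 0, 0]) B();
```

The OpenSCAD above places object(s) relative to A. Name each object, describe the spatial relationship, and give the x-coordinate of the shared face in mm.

The bed frame's +x face and the open box's −x face are both at x = 2065 mm.

A is a bed frame. B is an open box. The open box is against the bed frame's +x side, with their −y faces flush. The x-coordinate of the shared face is 2065 mm.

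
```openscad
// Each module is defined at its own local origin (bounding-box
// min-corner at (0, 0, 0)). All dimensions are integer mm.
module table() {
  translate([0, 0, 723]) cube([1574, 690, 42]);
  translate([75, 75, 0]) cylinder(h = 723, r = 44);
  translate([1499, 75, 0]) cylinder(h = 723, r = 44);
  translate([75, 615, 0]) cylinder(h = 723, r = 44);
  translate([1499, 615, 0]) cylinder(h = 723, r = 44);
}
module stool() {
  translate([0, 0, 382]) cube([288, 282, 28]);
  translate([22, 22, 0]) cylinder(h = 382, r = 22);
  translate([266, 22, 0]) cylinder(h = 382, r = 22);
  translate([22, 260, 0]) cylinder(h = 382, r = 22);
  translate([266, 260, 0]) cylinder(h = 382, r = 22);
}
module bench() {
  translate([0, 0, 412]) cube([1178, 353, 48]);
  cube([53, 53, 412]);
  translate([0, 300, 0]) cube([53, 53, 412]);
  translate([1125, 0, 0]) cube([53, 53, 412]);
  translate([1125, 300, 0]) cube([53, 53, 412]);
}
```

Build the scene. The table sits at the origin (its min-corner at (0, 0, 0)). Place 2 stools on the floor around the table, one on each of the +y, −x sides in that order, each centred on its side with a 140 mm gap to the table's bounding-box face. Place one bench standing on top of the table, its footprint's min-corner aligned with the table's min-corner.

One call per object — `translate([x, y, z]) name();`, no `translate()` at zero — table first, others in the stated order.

table();
translate([643, 830, 0]) stool();
translate([-428, 204, 0]) stool();
translate([0, 0, 765]) bench();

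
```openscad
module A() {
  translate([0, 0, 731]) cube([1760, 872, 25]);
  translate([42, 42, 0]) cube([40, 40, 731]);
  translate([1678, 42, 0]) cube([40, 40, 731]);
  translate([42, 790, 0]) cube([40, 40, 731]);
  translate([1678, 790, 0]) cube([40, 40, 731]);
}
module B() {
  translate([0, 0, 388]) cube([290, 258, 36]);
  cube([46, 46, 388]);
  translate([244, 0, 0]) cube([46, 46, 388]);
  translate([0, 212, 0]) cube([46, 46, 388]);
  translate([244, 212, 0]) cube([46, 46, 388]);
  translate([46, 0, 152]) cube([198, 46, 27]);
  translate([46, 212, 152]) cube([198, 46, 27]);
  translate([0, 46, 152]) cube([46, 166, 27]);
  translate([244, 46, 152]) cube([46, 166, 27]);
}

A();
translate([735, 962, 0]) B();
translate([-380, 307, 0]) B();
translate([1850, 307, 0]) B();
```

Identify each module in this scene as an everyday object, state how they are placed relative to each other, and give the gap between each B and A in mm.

Each stool's nearest face is 90 mm from the table's bounding box.

A is a table. B is a stool. Three stools sit around the table at the +y, −x, +x sides. The gap between each stool and the table is 90 mm.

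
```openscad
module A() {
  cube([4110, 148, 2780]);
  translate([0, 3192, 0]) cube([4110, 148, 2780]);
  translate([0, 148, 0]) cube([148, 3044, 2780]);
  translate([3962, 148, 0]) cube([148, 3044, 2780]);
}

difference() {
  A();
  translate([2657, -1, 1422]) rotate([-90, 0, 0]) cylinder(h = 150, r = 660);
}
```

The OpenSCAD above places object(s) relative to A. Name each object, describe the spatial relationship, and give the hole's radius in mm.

A is a house frame. The house frame has a circular hole through its front wall. The hole's radius is 660 mm.

The subtracted cylinder has r = 660 mm.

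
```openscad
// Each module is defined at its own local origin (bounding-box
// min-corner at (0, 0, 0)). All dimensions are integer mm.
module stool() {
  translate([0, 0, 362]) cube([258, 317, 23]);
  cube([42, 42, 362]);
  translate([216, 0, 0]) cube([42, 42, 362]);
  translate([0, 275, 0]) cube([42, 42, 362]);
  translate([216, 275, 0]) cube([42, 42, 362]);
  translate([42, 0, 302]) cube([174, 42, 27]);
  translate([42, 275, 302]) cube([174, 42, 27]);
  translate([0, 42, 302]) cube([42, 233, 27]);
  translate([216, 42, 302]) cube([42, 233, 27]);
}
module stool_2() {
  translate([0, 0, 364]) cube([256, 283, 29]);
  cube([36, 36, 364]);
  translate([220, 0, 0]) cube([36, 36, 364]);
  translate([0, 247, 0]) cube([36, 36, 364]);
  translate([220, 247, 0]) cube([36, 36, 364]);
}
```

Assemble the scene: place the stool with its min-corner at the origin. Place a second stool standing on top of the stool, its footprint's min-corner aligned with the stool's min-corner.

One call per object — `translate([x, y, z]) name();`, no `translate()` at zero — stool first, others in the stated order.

stool();
translate([0, 0, 385]) stool_2();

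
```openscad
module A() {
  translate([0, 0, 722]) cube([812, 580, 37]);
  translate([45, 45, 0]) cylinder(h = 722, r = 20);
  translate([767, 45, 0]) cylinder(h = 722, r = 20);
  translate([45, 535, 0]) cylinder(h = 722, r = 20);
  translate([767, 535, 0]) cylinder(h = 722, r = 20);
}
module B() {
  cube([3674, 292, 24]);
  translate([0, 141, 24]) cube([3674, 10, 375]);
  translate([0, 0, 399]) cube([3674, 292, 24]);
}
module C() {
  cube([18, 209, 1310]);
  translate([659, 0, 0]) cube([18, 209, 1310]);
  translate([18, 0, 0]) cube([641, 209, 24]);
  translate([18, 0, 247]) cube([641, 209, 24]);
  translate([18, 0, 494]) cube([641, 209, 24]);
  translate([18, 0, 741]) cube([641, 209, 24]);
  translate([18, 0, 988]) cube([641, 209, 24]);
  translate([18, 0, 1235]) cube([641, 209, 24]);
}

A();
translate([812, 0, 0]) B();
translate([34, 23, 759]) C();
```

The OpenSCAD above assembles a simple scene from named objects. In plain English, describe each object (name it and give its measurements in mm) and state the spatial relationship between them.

A is a rectangular dining table. The top is 812×580×37 mm with its upper surface at z = 759 mm. It stands on four round legs of 40 mm diameter, each leg's bounding box inset 25 mm from the nearest pair of top edges, running from the floor to the underside of the top.

B is an I-beam lying along x, 3674 mm long. Overall section height 423 mm. Two flanges 292 mm wide (y) and 24 mm thick, one on the floor and one at the top; a web 10 mm thick runs between them, centred on the flange width.

C is an open bookshelf. Two side panels, each 18 mm thick, 209 mm deep and 1310 mm tall, stand 677 mm apart (outside-to-outside). Between them sit 6 shelves, each 24 mm thick and 209 mm deep, spanning the full gap between the sides. The bottom shelf rests on the floor (its underside at z = 0) and the clear gap between one shelf's top and the next shelf's underside is 223 mm.

The I-beam is against the table's +x side, with their −y faces flush. The bookshelf is on top of the table.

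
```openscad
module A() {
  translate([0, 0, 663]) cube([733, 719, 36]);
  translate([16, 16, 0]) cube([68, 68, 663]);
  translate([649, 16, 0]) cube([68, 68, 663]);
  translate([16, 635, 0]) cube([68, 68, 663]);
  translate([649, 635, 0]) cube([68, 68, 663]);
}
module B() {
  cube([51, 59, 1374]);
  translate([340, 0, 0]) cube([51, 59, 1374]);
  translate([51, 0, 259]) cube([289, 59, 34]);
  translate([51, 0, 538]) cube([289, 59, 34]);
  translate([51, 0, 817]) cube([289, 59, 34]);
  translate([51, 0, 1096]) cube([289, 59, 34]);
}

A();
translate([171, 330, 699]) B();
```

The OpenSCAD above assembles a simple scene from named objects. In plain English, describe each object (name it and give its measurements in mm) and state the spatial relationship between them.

A is a table: top 733 mm (x) × 719 mm (y), 36 mm thick, upper face at z = 699 mm, on four 68×68 mm square legs, each inset 16 mm from the nearest pair of top edges, running from z = 0 to the bottom of the top.

B is a straight ladder. Two 51×59 mm vertical rails, 1374 mm tall, stand 391 mm apart (outside-to-outside) with their front faces coplanar on the −y side. 4 rungs, each 59 mm deep and 34 mm tall, span between the inner faces of the rails, front faces flush with the rails. The lowest rung's underside is at z = 259 mm and rungs are spaced 279 mm apart (underside to underside).

The ladder is on top of the table, centred.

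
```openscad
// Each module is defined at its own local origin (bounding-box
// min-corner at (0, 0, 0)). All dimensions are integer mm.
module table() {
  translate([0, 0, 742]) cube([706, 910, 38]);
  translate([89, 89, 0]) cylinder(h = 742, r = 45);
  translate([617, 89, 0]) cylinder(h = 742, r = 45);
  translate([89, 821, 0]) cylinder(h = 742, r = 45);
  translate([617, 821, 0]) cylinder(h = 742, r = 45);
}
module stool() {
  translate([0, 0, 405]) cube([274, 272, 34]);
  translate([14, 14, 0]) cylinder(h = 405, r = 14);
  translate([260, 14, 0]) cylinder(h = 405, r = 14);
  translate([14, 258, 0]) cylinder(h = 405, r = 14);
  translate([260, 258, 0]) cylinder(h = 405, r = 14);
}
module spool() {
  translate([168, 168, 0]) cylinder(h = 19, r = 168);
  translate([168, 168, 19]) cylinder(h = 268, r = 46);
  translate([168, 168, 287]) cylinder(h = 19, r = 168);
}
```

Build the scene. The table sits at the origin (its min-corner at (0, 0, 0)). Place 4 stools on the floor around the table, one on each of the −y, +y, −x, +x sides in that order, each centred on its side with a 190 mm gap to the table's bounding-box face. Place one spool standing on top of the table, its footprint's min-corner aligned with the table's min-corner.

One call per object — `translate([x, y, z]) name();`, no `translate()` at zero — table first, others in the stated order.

table();
translate([216, -462, 0]) stool();
translate([216, 1100, 0]) stool();
translate([-464, 319, 0]) stool();
translate([896, 319, 0]) stool();
translate([0, 0, 780]) spool();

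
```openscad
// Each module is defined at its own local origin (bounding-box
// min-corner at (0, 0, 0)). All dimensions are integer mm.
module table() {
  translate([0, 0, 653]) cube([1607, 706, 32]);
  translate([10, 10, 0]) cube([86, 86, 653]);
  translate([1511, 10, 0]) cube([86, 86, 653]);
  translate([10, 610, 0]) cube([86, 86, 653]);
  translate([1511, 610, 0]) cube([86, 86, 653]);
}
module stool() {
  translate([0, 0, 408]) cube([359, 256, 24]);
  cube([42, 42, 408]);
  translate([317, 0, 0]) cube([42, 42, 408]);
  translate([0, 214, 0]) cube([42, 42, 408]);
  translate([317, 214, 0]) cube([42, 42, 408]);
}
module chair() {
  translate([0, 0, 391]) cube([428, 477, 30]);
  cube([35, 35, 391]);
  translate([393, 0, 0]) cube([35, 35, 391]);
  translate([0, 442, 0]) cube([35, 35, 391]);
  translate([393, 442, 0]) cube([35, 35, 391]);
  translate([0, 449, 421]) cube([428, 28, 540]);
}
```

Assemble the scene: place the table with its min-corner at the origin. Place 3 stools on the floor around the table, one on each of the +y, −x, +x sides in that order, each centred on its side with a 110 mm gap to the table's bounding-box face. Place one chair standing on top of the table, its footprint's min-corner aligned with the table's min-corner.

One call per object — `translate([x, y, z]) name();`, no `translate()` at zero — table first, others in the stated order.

table();
translate([624, 816, 0]) stool();
translate([-469, 225, 0]) stool();
translate([1717, 225, 0]) stool();
translate([0, 0, 685]) chair();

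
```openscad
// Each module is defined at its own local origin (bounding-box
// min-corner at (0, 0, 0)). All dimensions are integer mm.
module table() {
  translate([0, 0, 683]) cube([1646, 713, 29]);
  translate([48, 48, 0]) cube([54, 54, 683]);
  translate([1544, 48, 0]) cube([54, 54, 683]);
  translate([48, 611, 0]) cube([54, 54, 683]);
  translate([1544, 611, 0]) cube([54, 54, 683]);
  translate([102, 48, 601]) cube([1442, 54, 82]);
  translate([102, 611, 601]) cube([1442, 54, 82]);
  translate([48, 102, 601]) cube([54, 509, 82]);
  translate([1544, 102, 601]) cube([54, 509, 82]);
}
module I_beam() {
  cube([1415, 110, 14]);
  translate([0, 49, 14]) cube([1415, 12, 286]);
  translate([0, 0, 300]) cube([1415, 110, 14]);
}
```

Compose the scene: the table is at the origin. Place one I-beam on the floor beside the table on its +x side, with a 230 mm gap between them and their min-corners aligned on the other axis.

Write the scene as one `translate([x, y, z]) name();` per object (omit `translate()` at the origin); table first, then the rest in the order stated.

table();
translate([1876, 0, 0]) I_beam();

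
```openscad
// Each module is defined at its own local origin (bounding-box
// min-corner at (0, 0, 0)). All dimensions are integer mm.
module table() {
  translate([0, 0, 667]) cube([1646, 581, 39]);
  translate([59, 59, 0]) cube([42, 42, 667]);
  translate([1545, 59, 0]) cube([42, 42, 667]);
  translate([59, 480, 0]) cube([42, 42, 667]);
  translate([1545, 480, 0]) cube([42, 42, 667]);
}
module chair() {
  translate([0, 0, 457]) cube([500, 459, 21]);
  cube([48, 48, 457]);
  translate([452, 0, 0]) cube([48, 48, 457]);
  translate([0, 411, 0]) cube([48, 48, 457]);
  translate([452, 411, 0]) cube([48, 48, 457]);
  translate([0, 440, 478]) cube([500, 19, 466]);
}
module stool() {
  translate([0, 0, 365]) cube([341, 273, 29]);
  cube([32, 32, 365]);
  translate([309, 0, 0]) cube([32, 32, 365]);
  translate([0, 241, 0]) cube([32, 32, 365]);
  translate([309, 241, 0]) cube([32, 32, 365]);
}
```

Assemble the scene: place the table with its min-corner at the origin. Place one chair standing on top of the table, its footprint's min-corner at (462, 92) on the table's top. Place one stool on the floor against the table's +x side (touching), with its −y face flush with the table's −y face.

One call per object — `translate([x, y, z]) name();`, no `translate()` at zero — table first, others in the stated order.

table();
translate([462, 92, 706]) chair();
translate([1646, 0, 0]) stool();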